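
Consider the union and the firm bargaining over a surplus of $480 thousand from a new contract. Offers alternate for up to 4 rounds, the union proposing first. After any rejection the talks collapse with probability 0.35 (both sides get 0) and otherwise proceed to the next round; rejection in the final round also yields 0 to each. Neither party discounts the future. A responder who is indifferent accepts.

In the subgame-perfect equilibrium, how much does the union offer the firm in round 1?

241.02

By backward induction:
Round 4 (the firm proposes): the union will accept anything ≥ 0, so the firm offers 0 and keeps 480.
Round 3 (the union proposes): rejecting gives the firm an expected 0.65 × 480 = 312; the union offers that and keeps 168.
Round 2 (the firm proposes): rejecting gives the union an expected 0.65 × 168 = 109.2. The firm offers 109.2 and keeps 480 − 109.2 = 370.8.
Round 1 (the union proposes): rejecting gives the firm an expected 0.65 × 370.8 = 241.02, so the union offers 241.02, keeping 238.98.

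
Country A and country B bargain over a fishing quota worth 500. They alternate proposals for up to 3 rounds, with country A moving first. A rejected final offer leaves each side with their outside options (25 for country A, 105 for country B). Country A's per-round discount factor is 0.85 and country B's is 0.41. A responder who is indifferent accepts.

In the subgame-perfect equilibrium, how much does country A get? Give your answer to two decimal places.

Work backward from the last round.
Round 3 (country A proposes): country B gets 105 if talks fail, so country A offers 105 and keeps 395.
Round 2 (country B proposes): country A can get 395 next round, worth 0.85 × 395 = 335.75 now; country B offers that and keeps 164.25.
Round 1 (country A proposes): country B can get 164.25 next round, worth 0.41 × 164.25 = 67.3425 now, so country A offers 67.3425, keeping 432.6575.

432.66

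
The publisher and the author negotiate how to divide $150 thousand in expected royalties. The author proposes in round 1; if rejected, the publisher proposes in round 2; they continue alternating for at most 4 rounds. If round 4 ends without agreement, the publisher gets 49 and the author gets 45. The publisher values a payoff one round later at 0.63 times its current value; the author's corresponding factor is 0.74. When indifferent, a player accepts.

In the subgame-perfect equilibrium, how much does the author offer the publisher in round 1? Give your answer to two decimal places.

Round 4 (the publisher proposes): the author gets 45 if talks fail, so the publisher offers 45 and keeps 105.
Round 3 (the author proposes): the publisher can get 105 next round, worth 0.63 × 105 = 66.15 now; the author offers that and keeps 83.85.
Round 2 (the publisher proposes): the author can get 83.85 next round, worth 0.74 × 83.85 = 62.049 now. The publisher offers 62.049 and keeps 150 − 62.049 = 87.951.
Round 1 (the author proposes): the publisher can get 87.951 next round, worth 0.63 × 87.951 = 55.40913 now; the author offers that and keeps 94.59087.

55.41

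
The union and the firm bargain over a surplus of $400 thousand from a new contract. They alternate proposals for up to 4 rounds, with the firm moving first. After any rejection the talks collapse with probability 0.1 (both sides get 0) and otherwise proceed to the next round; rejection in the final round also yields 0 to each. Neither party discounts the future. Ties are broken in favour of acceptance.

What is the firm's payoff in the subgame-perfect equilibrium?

By backward induction:
Round 4 (the union proposes): rejection yields 0 for the firm; the union offers 0 and keeps 400.
Round 3 (the firm proposes): rejecting gives the union an expected 0.9 × 400 = 360. The firm offers 360 and keeps 400 − 360 = 40.
Round 2 (the union proposes): rejecting gives the firm an expected 0.9 × 40 = 36. The union offers 36 and keeps 400 − 36 = 364.
Round 1 (the firm proposes): rejecting gives the union an expected 0.9 × 364 = 327.6, so the firm offers 327.6, keeping 72.4.

72.4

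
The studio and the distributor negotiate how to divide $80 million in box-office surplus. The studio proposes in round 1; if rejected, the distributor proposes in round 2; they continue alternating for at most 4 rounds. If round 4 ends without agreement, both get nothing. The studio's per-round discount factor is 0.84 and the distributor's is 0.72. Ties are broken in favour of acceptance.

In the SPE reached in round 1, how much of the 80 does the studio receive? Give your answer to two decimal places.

35.95

Work backward from the last round.
Round 4 (the distributor proposes): the studio will accept anything ≥ 0, so the distributor offers 0 and keeps 80.
Round 3 (the studio proposes): the distributor can get 80 next round, worth 0.72 × 80 = 57.6 now. The studio offers 57.6 and keeps 80 − 57.6 = 22.4.
Round 2 (the distributor proposes): the studio can get 22.4 next round, worth 0.84 × 22.4 = 18.816 now; the distributor offers that and keeps 61.184.
Round 1 (the studio proposes): the distributor can get 61.184 next round, worth 0.72 × 61.184 = 44.05248 now; the studio offers that and keeps 35.94752.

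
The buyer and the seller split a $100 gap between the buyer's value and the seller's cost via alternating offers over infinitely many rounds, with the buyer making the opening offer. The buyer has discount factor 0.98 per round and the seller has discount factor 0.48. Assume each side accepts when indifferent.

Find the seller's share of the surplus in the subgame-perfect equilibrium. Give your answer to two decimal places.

Let x be the buyer's share when the buyer proposes and y be the seller's share when the seller proposes.
The seller accepts iff offered ≥ 0.48·y, so x = 100 − 0.48y. Symmetrically y = 100 − 0.98x.
Substituting: x = 100 − 0.48(100 − 0.98x), giving x(1 − 0.98·0.48) = 100(1 − 0.48).
So x = 100 × 0.52 / 0.5296 ≈ 98.1873, and the seller receives 100 − x ≈ 1.8127.

1.81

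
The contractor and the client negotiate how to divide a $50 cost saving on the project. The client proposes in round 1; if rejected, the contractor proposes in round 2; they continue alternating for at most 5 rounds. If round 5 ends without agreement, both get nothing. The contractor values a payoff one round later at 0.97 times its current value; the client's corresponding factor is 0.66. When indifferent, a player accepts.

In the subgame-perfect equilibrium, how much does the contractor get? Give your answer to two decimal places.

27.05

Round 5 (the client proposes): rejection yields 0 for the contractor; the client offers 0 and keeps 50.
Round 4 (the contractor proposes): the client can get 50 next round, worth 0.66 × 50 = 33 now, so the contractor offers 33, keeping 17.
Round 3 (the client proposes): the contractor can get 17 next round, worth 0.97 × 17 = 16.49 now, so the client offers 16.49, keeping 33.51.
Round 2 (the contractor proposes): the client can get 33.51 next round, worth 0.66 × 33.51 = 22.1166 now, so the contractor offers 22.1166, keeping 27.8834.
Round 1 (the client proposes): the contractor can get 27.8834 next round, worth 0.97 × 27.8834 = 27.046898 now, so the client offers 27.046898, keeping 22.953102.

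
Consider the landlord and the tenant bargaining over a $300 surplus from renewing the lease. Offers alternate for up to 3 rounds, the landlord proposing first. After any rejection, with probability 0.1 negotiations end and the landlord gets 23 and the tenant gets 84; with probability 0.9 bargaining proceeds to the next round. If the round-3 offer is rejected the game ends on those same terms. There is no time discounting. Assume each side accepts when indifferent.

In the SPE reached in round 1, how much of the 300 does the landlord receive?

198.63

By backward induction:
Round 3 (the landlord proposes): the tenant gets 84 if talks fail, so the landlord offers 84 and keeps 216.
Round 2 (the tenant proposes): rejecting gives the landlord an expected 0.9 × 216 + 0.1 × 23 = 196.7. The tenant offers 196.7 and keeps 300 − 196.7 = 103.3.
Round 1 (the landlord proposes): rejecting gives the tenant an expected 0.9 × 103.3 + 0.1 × 84 = 101.37; the landlord offers that and keeps 198.63.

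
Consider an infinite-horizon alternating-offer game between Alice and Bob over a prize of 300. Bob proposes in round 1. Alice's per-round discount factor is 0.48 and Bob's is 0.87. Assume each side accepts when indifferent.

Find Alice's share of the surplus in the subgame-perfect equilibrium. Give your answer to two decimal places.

32.14

When Bob proposes, Alice accepts any offer worth at least 0.48 times what Alice would get by proposing next round; and vice versa.
This gives x = 300 − 0.48y and y = 300 − 0.87x, where x and y are each side's share when it proposes.
Hence (1 − 0.48·0.87)x = 300(1 − 0.48), i.e. 0.5824·x = 156.
x ≈ 267.8571; Alice's share is 300 − x ≈ 32.1429.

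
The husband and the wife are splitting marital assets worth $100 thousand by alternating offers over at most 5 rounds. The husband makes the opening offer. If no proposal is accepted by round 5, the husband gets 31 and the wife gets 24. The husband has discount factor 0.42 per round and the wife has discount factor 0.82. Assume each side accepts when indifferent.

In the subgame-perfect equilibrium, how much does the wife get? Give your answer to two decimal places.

66.79

By backward induction:
Round 5 (the husband proposes): the wife gets 24 if talks fail, so the husband offers 24 and keeps 76.
Round 4 (the wife proposes): the husband can get 76 next round, worth 0.42 × 76 = 31.92 now; the wife offers that and keeps 68.08.
Round 3 (the husband proposes): the wife can get 68.08 next round, worth 0.82 × 68.08 = 55.8256 now, so the husband offers 55.8256, keeping 44.1744.
Round 2 (the wife proposes): the husband can get 44.1744 next round, worth 0.42 × 44.1744 = 18.553248 now; the wife offers that and keeps 81.446752.
Round 1 (the husband proposes): the wife can get 81.446752 next round, worth 0.82 × 81.446752 = 66.78633664 now; the husband offers that and keeps 33.21366336.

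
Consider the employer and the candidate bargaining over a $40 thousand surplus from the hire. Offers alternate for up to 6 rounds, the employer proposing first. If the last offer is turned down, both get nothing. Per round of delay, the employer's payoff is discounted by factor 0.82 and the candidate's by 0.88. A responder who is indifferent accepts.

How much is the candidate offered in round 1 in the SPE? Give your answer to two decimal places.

29.24

Round 6 (the candidate proposes): rejection yields 0 for the employer; the candidate offers 0 and keeps 40.
Round 5 (the employer proposes): the candidate can get 40 next round, worth 0.88 × 40 = 35.2 now, so the employer offers 35.2, keeping 4.8.
Round 4 (the candidate proposes): the employer can get 4.8 next round, worth 0.82 × 4.8 = 3.936 now, so the candidate offers 3.936, keeping 36.064.
Round 3 (the employer proposes): the candidate can get 36.064 next round, worth 0.88 × 36.064 = 31.73632 now, so the employer offers 31.73632, keeping 8.26368.
Round 2 (the candidate proposes): the employer can get 8.26368 next round, worth 0.82 × 8.26368 = 6.7762176 now, so the candidate offers 6.7762176, keeping 33.2237824.
Round 1 (the employer proposes): the candidate can get 33.2237824 next round, worth 0.88 × 33.2237824 = 29.236928512 now. The employer offers 29.236928512 and keeps 40 − 29.236928512 = 10.763071488.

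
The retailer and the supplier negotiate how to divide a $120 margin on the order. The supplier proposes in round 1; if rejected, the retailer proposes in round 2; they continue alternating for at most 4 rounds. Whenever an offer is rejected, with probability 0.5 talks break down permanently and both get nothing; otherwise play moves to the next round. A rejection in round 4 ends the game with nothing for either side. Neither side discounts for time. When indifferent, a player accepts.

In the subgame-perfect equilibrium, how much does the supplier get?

Round 4 (the retailer proposes): rejection yields 0 for the supplier; the retailer offers 0 and keeps 120.
Round 3 (the supplier proposes): rejecting gives the retailer an expected 0.5 × 120 = 60, so the supplier offers 60, keeping 60.
Round 2 (the retailer proposes): rejecting gives the supplier an expected 0.5 × 60 = 30. The retailer offers 30 and keeps 120 − 30 = 90.
Round 1 (the supplier proposes): rejecting gives the retailer an expected 0.5 × 90 = 45, so the supplier offers 45, keeping 75.

75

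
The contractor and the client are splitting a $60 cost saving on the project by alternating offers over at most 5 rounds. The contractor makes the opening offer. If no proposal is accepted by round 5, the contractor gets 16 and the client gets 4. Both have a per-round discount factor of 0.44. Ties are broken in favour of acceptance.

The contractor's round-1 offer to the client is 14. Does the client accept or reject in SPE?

Round 5 (the contractor proposes): the client gets 4 if talks fail, so the contractor offers 4 and keeps 56.
Round 4 (the client proposes): the contractor can get 56 next round, worth 0.44 × 56 = 24.64 now; the client offers that and keeps 35.36.
Round 3 (the contractor proposes): the client can get 35.36 next round, worth 0.44 × 35.36 = 15.5584 now; the contractor offers that and keeps 44.4416.
Round 2 (the client proposes): the contractor can get 44.4416 next round, worth 0.44 × 44.4416 = 19.554304 now. The client offers 19.554304 and keeps 60 − 19.554304 = 40.445696.
So by rejecting in round 1, the client gets 40.445696 next round, worth 0.44 × 40.445696 = 17.79610624 now.
Offer 14 < 17.79610624, so the client rejects.

Reject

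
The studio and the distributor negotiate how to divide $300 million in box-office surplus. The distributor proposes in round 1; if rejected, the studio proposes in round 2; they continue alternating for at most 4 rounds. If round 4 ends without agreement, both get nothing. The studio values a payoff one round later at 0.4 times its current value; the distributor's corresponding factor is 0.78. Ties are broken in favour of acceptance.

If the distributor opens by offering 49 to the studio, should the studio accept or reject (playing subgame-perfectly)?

Round 4 (the studio proposes): rejection yields 0 for the distributor; the studio offers 0 and keeps 300.
Round 3 (the distributor proposes): the studio can get 300 next round, worth 0.4 × 300 = 120 now. The distributor offers 120 and keeps 300 − 120 = 180.
Round 2 (the studio proposes): the distributor can get 180 next round, worth 0.78 × 180 = 140.4 now; the studio offers that and keeps 159.6.
So by rejecting in round 1, the studio gets 159.6 next round, worth 0.4 × 159.6 = 63.84 now.
Offer 49 < 63.84, so the studio rejects.

Reject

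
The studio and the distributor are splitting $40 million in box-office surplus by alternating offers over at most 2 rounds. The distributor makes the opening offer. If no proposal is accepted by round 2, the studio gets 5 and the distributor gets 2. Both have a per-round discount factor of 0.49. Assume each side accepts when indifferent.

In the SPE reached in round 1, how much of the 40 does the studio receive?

18.62

By backward induction:
Round 2 (the studio proposes): the distributor gets 2 if talks fail, so the studio offers 2 and keeps 38.
Round 1 (the distributor proposes): the studio can get 38 next round, worth 0.49 × 38 = 18.62 now. The distributor offers 18.62 and keeps 40 − 18.62 = 21.38.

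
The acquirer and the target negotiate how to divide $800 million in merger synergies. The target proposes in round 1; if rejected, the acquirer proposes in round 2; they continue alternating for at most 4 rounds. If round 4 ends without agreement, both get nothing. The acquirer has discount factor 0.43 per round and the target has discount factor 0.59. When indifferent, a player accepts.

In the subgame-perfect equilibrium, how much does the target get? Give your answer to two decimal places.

Work backward from the last round.
Round 4 (the acquirer proposes): the target will accept anything ≥ 0, so the acquirer offers 0 and keeps 800.
Round 3 (the target proposes): the acquirer can get 800 next round, worth 0.43 × 800 = 344 now; the target offers that and keeps 456.
Round 2 (the acquirer proposes): the target can get 456 next round, worth 0.59 × 456 = 269.04 now; the acquirer offers that and keeps 530.96.
Round 1 (the target proposes): the acquirer can get 530.96 next round, worth 0.43 × 530.96 = 228.3128 now. The target offers 228.3128 and keeps 800 − 228.3128 = 571.6872.

571.69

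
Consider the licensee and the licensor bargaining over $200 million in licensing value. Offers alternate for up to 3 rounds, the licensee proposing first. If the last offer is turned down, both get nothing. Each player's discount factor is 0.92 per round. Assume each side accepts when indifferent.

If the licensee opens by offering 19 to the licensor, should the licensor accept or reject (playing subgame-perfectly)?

Round 3 (the licensee proposes): rejection yields 0 for the licensor; the licensee offers 0 and keeps 200.
Round 2 (the licensor proposes): the licensee can get 200 next round, worth 0.92 × 200 = 184 now, so the licensor offers 184, keeping 16.
So by rejecting in round 1, the licensor gets 16 next round, worth 0.92 × 16 = 14.72 now.
Offer 19 ≥ 14.72, so the licensor accepts.

Accept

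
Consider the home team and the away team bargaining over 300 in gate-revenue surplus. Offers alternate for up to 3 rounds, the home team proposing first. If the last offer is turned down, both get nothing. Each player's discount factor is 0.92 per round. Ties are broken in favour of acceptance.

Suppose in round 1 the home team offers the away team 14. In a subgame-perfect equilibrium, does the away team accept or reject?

Round 3 (the home team proposes): rejection yields 0 for the away team; the home team offers 0 and keeps 300.
Round 2 (the away team proposes): the home team can get 300 next round, worth 0.92 × 300 = 276 now, so the away team offers 276, keeping 24.
So by rejecting in round 1, the away team gets 24 next round, worth 0.92 × 24 = 22.08 now.
Offer 14 < 22.08, so the away team rejects.

Reject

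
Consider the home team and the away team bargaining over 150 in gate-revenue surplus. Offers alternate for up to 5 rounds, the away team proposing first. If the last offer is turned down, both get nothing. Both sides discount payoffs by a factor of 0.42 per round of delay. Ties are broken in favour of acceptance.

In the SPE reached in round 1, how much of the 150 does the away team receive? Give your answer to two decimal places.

Round 5 (the away team proposes): rejection yields 0 for the home team; the away team offers 0 and keeps 150.
Round 4 (the home team proposes): the away team can get 150 next round, worth 0.42 × 150 = 63 now. The home team offers 63 and keeps 150 − 63 = 87.
Round 3 (the away team proposes): the home team can get 87 next round, worth 0.42 × 87 = 36.54 now, so the away team offers 36.54, keeping 113.46.
Round 2 (the home team proposes): the away team can get 113.46 next round, worth 0.42 × 113.46 = 47.6532 now; the home team offers that and keeps 102.3468.
Round 1 (the away team proposes): the home team can get 102.3468 next round, worth 0.42 × 102.3468 = 42.985656 now; the away team offers that and keeps 107.014344.

107.01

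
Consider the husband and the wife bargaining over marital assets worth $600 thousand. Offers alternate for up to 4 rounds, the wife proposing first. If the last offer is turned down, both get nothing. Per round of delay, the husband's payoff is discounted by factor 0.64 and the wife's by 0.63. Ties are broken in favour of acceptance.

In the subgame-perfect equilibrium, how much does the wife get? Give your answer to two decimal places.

303.09

Round 4 (the husband proposes): the wife will accept anything ≥ 0, so the husband offers 0 and keeps 600.
Round 3 (the wife proposes): the husband can get 600 next round, worth 0.64 × 600 = 384 now, so the wife offers 384, keeping 216.
Round 2 (the husband proposes): the wife can get 216 next round, worth 0.63 × 216 = 136.08 now; the husband offers that and keeps 463.92.
Round 1 (the wife proposes): the husband can get 463.92 next round, worth 0.64 × 463.92 = 296.9088 now, so the wife offers 296.9088, keeping 303.0912.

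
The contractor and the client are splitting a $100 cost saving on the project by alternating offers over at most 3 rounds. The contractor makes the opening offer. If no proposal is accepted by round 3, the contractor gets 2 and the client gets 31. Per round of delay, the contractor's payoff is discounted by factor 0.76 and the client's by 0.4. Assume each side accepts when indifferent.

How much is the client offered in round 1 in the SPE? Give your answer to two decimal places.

Round 3 (the contractor proposes): the client gets 31 if talks fail, so the contractor offers 31 and keeps 69.
Round 2 (the client proposes): the contractor can get 69 next round, worth 0.76 × 69 = 52.44 now. The client offers 52.44 and keeps 100 − 52.44 = 47.56.
Round 1 (the contractor proposes): the client can get 47.56 next round, worth 0.4 × 47.56 = 19.024 now, so the contractor offers 19.024, keeping 80.976.

19.02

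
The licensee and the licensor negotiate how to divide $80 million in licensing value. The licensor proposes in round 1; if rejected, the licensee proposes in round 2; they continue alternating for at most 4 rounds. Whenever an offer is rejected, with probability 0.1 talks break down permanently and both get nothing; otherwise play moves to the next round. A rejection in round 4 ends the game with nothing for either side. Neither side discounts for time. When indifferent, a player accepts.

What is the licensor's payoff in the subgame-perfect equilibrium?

Round 4 (the licensee proposes): rejection yields 0 for the licensor; the licensee offers 0 and keeps 80.
Round 3 (the licensor proposes): rejecting gives the licensee an expected 0.9 × 80 = 72, so the licensor offers 72, keeping 8.
Round 2 (the licensee proposes): rejecting gives the licensor an expected 0.9 × 8 = 7.2, so the licensee offers 7.2, keeping 72.8.
Round 1 (the licensor proposes): rejecting gives the licensee an expected 0.9 × 72.8 = 65.52; the licensor offers that and keeps 14.48.

14.48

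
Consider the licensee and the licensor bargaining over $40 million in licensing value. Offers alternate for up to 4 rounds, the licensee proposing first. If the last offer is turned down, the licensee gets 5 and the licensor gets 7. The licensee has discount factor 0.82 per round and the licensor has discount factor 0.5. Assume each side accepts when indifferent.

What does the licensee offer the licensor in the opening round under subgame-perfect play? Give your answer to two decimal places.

Round 4 (the licensor proposes): the licensee gets 5 if talks fail, so the licensor offers 5 and keeps 35.
Round 3 (the licensee proposes): the licensor can get 35 next round, worth 0.5 × 35 = 17.5 now. The licensee offers 17.5 and keeps 40 − 17.5 = 22.5.
Round 2 (the licensor proposes): the licensee can get 22.5 next round, worth 0.82 × 22.5 = 18.45 now, so the licensor offers 18.45, keeping 21.55.
Round 1 (the licensee proposes): the licensor can get 21.55 next round, worth 0.5 × 21.55 = 10.775 now, so the licensee offers 10.775, keeping 29.225.

10.78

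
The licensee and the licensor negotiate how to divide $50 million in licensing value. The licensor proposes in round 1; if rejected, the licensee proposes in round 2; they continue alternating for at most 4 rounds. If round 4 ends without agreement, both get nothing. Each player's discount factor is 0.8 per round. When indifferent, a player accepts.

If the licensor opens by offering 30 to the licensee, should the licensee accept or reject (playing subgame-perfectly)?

Reject

Round 4 (the licensee proposes): the licensor will accept anything ≥ 0, so the licensee offers 0 and keeps 50.
Round 3 (the licensor proposes): the licensee can get 50 next round, worth 0.8 × 50 = 40 now. The licensor offers 40 and keeps 50 − 40 = 10.
Round 2 (the licensee proposes): the licensor can get 10 next round, worth 0.8 × 10 = 8 now, so the licensee offers 8, keeping 42.
So by rejecting in round 1, the licensee gets 42 next round, worth 0.8 × 42 = 33.6 now.
Offer 30 < 33.6, so the licensee rejects.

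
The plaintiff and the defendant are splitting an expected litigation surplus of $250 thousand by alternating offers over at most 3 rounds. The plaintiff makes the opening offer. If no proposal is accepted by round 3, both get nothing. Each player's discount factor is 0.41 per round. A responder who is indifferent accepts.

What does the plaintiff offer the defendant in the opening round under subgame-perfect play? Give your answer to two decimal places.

60.48

Round 3 (the plaintiff proposes): the defendant will accept anything ≥ 0, so the plaintiff offers 0 and keeps 250.
Round 2 (the defendant proposes): the plaintiff can get 250 next round, worth 0.41 × 250 = 102.5 now, so the defendant offers 102.5, keeping 147.5.
Round 1 (the plaintiff proposes): the defendant can get 147.5 next round, worth 0.41 × 147.5 = 60.475 now, so the plaintiff offers 60.475, keeping 189.525.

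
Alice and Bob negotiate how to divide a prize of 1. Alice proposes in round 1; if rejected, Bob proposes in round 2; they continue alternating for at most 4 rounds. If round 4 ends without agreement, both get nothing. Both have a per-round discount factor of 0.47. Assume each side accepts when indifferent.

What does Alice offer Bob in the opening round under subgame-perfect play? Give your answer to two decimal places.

0.35

Round 4 (Bob proposes): Alice will accept anything ≥ 0, so Bob offers 0 and keeps 1.
Round 3 (Alice proposes): Bob can get 1 next round, worth 0.47 × 1 = 0.47 now. Alice offers 0.47 and keeps 1 − 0.47 = 0.53.
Round 2 (Bob proposes): Alice can get 0.53 next round, worth 0.47 × 0.53 = 0.2491 now; Bob offers that and keeps 0.7509.
Round 1 (Alice proposes): Bob can get 0.7509 next round, worth 0.47 × 0.7509 = 0.352923 now; Alice offers that and keeps 0.647077.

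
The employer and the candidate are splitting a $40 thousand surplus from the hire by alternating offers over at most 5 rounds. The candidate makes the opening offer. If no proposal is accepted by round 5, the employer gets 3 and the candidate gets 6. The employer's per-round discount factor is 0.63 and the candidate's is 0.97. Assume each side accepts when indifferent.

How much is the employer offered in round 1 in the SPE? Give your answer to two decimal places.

2.34

Round 5 (the candidate proposes): the employer gets 3 if talks fail, so the candidate offers 3 and keeps 37.
Round 4 (the employer proposes): the candidate can get 37 next round, worth 0.97 × 37 = 35.89 now; the employer offers that and keeps 4.11.
Round 3 (the candidate proposes): the employer can get 4.11 next round, worth 0.63 × 4.11 = 2.5893 now, so the candidate offers 2.5893, keeping 37.4107.
Round 2 (the employer proposes): the candidate can get 37.4107 next round, worth 0.97 × 37.4107 = 36.288379 now, so the employer offers 36.288379, keeping 3.711621.
Round 1 (the candidate proposes): the employer can get 3.711621 next round, worth 0.63 × 3.711621 = 2.33832123 now, so the candidate offers 2.33832123, keeping 37.66167877.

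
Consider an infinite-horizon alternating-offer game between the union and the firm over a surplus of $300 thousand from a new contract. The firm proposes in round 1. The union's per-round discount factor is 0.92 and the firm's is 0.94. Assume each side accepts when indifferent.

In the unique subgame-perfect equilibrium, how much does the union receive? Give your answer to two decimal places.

Let x be the firm's share when the firm proposes and y be the union's share when the union proposes.
The union accepts iff offered ≥ 0.92·y, so x = 300 − 0.92y. Symmetrically y = 300 − 0.94x.
Substituting: x = 300 − 0.92(300 − 0.94x), giving x(1 − 0.94·0.92) = 300(1 − 0.92).
So x = 300 × 0.08 / 0.1352 ≈ 177.5148, and the union receives 300 − x ≈ 122.4852.

122.49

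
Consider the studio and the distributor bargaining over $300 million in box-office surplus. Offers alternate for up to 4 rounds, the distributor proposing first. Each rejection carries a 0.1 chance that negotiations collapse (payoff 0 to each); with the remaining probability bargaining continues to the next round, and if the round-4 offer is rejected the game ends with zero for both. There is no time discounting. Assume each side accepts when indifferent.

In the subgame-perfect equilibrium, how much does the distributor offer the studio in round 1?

Round 4 (the studio proposes): rejection yields 0 for the distributor; the studio offers 0 and keeps 300.
Round 3 (the distributor proposes): rejecting gives the studio an expected 0.9 × 300 = 270, so the distributor offers 270, keeping 30.
Round 2 (the studio proposes): rejecting gives the distributor an expected 0.9 × 30 = 27; the studio offers that and keeps 273.
Round 1 (the distributor proposes): rejecting gives the studio an expected 0.9 × 273 = 245.7, so the distributor offers 245.7, keeping 54.3.

245.7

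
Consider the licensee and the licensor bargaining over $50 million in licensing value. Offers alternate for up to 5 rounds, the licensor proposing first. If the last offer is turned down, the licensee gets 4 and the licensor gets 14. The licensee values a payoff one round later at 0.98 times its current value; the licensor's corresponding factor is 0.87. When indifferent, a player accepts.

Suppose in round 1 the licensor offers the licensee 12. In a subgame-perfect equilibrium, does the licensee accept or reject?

Reject

Round 5 (the licensor proposes): the licensee gets 4 if talks fail, so the licensor offers 4 and keeps 46.
Round 4 (the licensee proposes): the licensor can get 46 next round, worth 0.87 × 46 = 40.02 now, so the licensee offers 40.02, keeping 9.98.
Round 3 (the licensor proposes): the licensee can get 9.98 next round, worth 0.98 × 9.98 = 9.7804 now; the licensor offers that and keeps 40.2196.
Round 2 (the licensee proposes): the licensor can get 40.2196 next round, worth 0.87 × 40.2196 = 34.991052 now. The licensee offers 34.991052 and keeps 50 − 34.991052 = 15.008948.
So by rejecting in round 1, the licensee gets 15.008948 next round, worth 0.98 × 15.008948 = 14.70876904 now.
Offer 12 < 14.70876904, so the licensee rejects.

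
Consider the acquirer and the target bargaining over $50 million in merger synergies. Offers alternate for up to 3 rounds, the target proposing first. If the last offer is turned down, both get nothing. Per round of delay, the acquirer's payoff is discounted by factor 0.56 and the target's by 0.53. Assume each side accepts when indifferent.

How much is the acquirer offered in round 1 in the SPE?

13.16

Round 3 (the target proposes): rejection yields 0 for the acquirer; the target offers 0 and keeps 50.
Round 2 (the acquirer proposes): the target can get 50 next round, worth 0.53 × 50 = 26.5 now, so the acquirer offers 26.5, keeping 23.5.
Round 1 (the target proposes): the acquirer can get 23.5 next round, worth 0.56 × 23.5 = 13.16 now, so the target offers 13.16, keeping 36.84.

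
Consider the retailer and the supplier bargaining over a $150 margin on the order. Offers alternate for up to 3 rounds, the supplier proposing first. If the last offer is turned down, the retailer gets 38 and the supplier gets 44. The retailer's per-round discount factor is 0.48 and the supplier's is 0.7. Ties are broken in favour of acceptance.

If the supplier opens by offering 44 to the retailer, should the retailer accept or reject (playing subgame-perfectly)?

Round 3 (the supplier proposes): the retailer gets 38 if talks fail, so the supplier offers 38 and keeps 112.
Round 2 (the retailer proposes): the supplier can get 112 next round, worth 0.7 × 112 = 78.4 now, so the retailer offers 78.4, keeping 71.6.
So by rejecting in round 1, the retailer gets 71.6 next round, worth 0.48 × 71.6 = 34.368 now.
Offer 44 ≥ 34.368, so the retailer accepts.

Accept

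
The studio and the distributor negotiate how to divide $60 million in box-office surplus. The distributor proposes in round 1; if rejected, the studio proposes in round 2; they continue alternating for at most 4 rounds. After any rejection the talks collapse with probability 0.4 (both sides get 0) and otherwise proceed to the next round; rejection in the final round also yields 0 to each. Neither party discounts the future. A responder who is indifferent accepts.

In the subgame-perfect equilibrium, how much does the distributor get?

32.64

Round 4 (the studio proposes): rejection yields 0 for the distributor; the studio offers 0 and keeps 60.
Round 3 (the distributor proposes): rejecting gives the studio an expected 0.6 × 60 = 36; the distributor offers that and keeps 24.
Round 2 (the studio proposes): rejecting gives the distributor an expected 0.6 × 24 = 14.4; the studio offers that and keeps 45.6.
Round 1 (the distributor proposes): rejecting gives the studio an expected 0.6 × 45.6 = 27.36; the distributor offers that and keeps 32.64.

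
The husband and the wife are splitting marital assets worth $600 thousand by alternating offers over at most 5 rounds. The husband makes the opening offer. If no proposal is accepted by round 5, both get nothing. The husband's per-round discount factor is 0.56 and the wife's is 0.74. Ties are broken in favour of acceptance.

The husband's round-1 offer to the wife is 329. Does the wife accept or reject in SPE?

Round 5 (the husband proposes): rejection yields 0 for the wife; the husband offers 0 and keeps 600.
Round 4 (the wife proposes): the husband can get 600 next round, worth 0.56 × 600 = 336 now. The wife offers 336 and keeps 600 − 336 = 264.
Round 3 (the husband proposes): the wife can get 264 next round, worth 0.74 × 264 = 195.36 now, so the husband offers 195.36, keeping 404.64.
Round 2 (the wife proposes): the husband can get 404.64 next round, worth 0.56 × 404.64 = 226.5984 now; the wife offers that and keeps 373.4016.
So by rejecting in round 1, the wife gets 373.4016 next round, worth 0.74 × 373.4016 = 276.317184 now.
Offer 329 ≥ 276.317184, so the wife accepts.

Accept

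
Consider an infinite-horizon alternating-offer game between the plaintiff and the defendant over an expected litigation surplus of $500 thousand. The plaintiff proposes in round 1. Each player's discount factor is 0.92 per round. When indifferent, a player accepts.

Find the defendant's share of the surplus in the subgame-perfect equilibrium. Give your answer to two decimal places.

Let x be the plaintiff's share when the plaintiff proposes and y be the defendant's share when the defendant proposes.
The defendant accepts iff offered ≥ 0.92·y, so x = 500 − 0.92y. Symmetrically y = 500 − 0.92x.
Substituting: x = 500 − 0.92(500 − 0.92x), giving x(1 − 0.92·0.92) = 500(1 − 0.92).
So x = 500 × 0.08 / 0.1536 ≈ 260.4167, and the defendant receives 500 − x ≈ 239.5833.

239.58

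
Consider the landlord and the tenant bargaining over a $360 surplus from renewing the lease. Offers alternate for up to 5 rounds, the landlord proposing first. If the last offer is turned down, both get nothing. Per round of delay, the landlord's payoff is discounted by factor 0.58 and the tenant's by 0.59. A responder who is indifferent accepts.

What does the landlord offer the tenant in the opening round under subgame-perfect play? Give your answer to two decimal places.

Work backward from the last round.
Round 5 (the landlord proposes): the tenant will accept anything ≥ 0, so the landlord offers 0 and keeps 360.
Round 4 (the tenant proposes): the landlord can get 360 next round, worth 0.58 × 360 = 208.8 now, so the tenant offers 208.8, keeping 151.2.
Round 3 (the landlord proposes): the tenant can get 151.2 next round, worth 0.59 × 151.2 = 89.208 now, so the landlord offers 89.208, keeping 270.792.
Round 2 (the tenant proposes): the landlord can get 270.792 next round, worth 0.58 × 270.792 = 157.05936 now, so the tenant offers 157.05936, keeping 202.94064.
Round 1 (the landlord proposes): the tenant can get 202.94064 next round, worth 0.59 × 202.94064 = 119.7349776 now, so the landlord offers 119.7349776, keeping 240.2650224.

119.73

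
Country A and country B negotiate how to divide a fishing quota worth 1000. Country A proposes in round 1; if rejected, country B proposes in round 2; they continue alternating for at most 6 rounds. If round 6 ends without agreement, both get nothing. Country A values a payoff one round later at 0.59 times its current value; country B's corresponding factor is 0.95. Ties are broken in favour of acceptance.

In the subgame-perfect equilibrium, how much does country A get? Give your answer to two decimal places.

93.73

Solve by backward induction from round 6.
Round 6 (country B proposes): rejection yields 0 for country A; country B offers 0 and keeps 1000.
Round 5 (country A proposes): country B can get 1000 next round, worth 0.95 × 1000 = 950 now, so country A offers 950, keeping 50.
Round 4 (country B proposes): country A can get 50 next round, worth 0.59 × 50 = 29.5 now, so country B offers 29.5, keeping 970.5.
Round 3 (country A proposes): country B can get 970.5 next round, worth 0.95 × 970.5 = 921.975 now; country A offers that and keeps 78.025.
Round 2 (country B proposes): country A can get 78.025 next round, worth 0.59 × 78.025 = 46.03475 now, so country B offers 46.03475, keeping 953.96525.
Round 1 (country A proposes): country B can get 953.96525 next round, worth 0.95 × 953.96525 = 906.2669875 now. Country A offers 906.2669875 and keeps 1000 − 906.2669875 = 93.7330125.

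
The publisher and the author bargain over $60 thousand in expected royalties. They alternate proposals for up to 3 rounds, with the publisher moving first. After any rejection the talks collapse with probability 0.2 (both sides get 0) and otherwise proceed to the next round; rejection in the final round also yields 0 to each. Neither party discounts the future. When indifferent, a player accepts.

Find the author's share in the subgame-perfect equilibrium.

Round 3 (the publisher proposes): the author will accept anything ≥ 0, so the publisher offers 0 and keeps 60.
Round 2 (the author proposes): rejecting gives the publisher an expected 0.8 × 60 = 48. The author offers 48 and keeps 60 − 48 = 12.
Round 1 (the publisher proposes): rejecting gives the author an expected 0.8 × 12 = 9.6. The publisher offers 9.6 and keeps 60 − 9.6 = 50.4.

9.6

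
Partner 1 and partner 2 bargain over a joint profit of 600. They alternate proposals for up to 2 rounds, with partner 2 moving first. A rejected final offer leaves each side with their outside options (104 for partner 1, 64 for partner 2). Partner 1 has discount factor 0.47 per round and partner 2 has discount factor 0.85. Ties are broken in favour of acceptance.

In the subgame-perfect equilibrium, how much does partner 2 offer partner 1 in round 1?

251.92

Round 2 (partner 1 proposes): partner 2 gets 64 if talks fail, so partner 1 offers 64 and keeps 536.
Round 1 (partner 2 proposes): partner 1 can get 536 next round, worth 0.47 × 536 = 251.92 now. Partner 2 offers 251.92 and keeps 600 − 251.92 = 348.08.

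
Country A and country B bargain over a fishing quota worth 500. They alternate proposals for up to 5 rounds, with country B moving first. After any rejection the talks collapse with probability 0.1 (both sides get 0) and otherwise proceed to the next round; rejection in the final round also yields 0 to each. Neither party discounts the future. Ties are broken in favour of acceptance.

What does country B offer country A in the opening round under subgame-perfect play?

Round 5 (country B proposes): rejection yields 0 for country A; country B offers 0 and keeps 500.
Round 4 (country A proposes): rejecting gives country B an expected 0.9 × 500 = 450, so country A offers 450, keeping 50.
Round 3 (country B proposes): rejecting gives country A an expected 0.9 × 50 = 45; country B offers that and keeps 455.
Round 2 (country A proposes): rejecting gives country B an expected 0.9 × 455 = 409.5; country A offers that and keeps 90.5.
Round 1 (country B proposes): rejecting gives country A an expected 0.9 × 90.5 = 81.45, so country B offers 81.45, keeping 418.55.

81.45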